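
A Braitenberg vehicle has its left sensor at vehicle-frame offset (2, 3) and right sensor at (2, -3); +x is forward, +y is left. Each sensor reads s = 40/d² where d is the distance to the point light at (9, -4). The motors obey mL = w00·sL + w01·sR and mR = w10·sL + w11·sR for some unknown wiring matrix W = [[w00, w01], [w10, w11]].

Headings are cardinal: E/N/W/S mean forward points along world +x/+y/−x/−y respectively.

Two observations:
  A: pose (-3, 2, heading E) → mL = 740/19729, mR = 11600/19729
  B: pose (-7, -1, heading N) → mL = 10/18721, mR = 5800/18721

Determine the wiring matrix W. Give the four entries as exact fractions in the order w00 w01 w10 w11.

obs A: pose=(-3,2,E) → sL=40/181, sR=40/109, mL=740/19729, mR=11600/19729
obs B: pose=(-7,-1,N) → sL=20/193, sR=20/97, mL=10/18721, mR=5800/18721
sensor matrix S = [[40/181, 40/109], [20/193, 20/97]]; det S = 2784000/369346609
solve [mL_A; mL_B] = S·[w00; w01] and [mR_A; mR_B] = S·[w10; w11]:
  w00 = 1, w01 = -1/2, w10 = 1, w11 = 1

1 -1/2 1 1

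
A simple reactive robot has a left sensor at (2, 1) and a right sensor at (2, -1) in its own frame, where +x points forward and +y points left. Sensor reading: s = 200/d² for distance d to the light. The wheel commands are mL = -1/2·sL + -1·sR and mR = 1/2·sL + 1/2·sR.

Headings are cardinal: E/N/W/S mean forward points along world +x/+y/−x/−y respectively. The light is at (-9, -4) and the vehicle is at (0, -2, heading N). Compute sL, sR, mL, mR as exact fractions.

5/2 50/29 -345/116 245/116

left sensor world pos  = (-1, 0); dL² = 80
right sensor world pos = (1, 0); dR² = 116
sL = 200/80 = 5/2
sR = 200/116 = 50/29
mL = -1/2·sL + -1·sR = -345/116
mR = 1/2·sL + 1/2·sR = 245/116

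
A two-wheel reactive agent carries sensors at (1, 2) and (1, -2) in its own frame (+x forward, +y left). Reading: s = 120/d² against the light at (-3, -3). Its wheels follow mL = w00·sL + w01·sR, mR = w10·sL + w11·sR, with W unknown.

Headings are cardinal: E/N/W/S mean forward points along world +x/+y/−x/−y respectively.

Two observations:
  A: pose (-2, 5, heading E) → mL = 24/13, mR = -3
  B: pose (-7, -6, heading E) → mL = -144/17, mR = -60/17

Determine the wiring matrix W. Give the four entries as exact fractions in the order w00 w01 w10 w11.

obs A: pose=(-2,5,E) → sL=15/13, sR=3, mL=24/13, mR=-3
obs B: pose=(-7,-6,E) → sL=12, sR=60/17, mL=-144/17, mR=-60/17
sensor matrix S = [[15/13, 3], [12, 60/17]]; det S = -7056/221
solve [mL_A; mL_B] = S·[w00; w01] and [mR_A; mR_B] = S·[w10; w11]:
  w00 = -1, w01 = 1, w10 = 0, w11 = -1

-1 1 0 -1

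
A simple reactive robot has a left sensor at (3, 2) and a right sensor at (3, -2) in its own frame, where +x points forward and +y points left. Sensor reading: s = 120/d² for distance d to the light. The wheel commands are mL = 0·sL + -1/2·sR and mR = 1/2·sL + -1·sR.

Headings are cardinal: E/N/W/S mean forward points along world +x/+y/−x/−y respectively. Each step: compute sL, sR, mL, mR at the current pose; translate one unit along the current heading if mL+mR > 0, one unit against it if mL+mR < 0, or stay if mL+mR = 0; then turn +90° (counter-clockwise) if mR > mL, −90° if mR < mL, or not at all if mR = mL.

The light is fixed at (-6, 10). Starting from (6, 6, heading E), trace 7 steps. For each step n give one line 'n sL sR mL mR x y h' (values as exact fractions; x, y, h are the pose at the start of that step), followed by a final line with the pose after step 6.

n=0: pose=(6,6,E); sL=120/229, sR=40/87; mL=-20/87, mR=-3940/19923; mL+mR=-2840/6641 → advance -1; mR−mL=640/19923 → turn +1·90°
n=1: pose=(5,6,N); sL=60/41, sR=12/17; mL=-6/17, mR=18/697; mL+mR=-228/697 → advance -1; mR−mL=264/697 → turn +1·90°
n=2: pose=(5,5,W); sL=120/113, sR=120/73; mL=-60/73, mR=-9180/8249; mL+mR=-15960/8249 → advance -1; mR−mL=-2400/8249 → turn -1·90°
n=3: pose=(6,5,N); sL=15/13, sR=3/5; mL=-3/10, mR=-3/130; mL+mR=-21/65 → advance -1; mR−mL=18/65 → turn +1·90°
n=4: pose=(6,4,W); sL=24/29, sR=120/97; mL=-60/97, mR=-2316/2813; mL+mR=-4056/2813 → advance -1; mR−mL=-576/2813 → turn -1·90°
n=5: pose=(7,4,N); sL=12/13, sR=20/39; mL=-10/39, mR=-2/39; mL+mR=-4/13 → advance -1; mR−mL=8/39 → turn +1·90°
n=6: pose=(7,3,W); sL=120/181, sR=24/25; mL=-12/25, mR=-2844/4525; mL+mR=-5016/4525 → advance -1; mR−mL=-672/4525 → turn -1·90°

0 120/229 40/87 -20/87 -3940/19923 6 6 E
1 60/41 12/17 -6/17 18/697 5 6 N
2 120/113 120/73 -60/73 -9180/8249 5 5 W
3 15/13 3/5 -3/10 -3/130 6 5 N
4 24/29 120/97 -60/97 -2316/2813 6 4 W
5 12/13 20/39 -10/39 -2/39 7 4 N
6 120/181 24/25 -12/25 -2844/4525 7 3 W
final 8 3 N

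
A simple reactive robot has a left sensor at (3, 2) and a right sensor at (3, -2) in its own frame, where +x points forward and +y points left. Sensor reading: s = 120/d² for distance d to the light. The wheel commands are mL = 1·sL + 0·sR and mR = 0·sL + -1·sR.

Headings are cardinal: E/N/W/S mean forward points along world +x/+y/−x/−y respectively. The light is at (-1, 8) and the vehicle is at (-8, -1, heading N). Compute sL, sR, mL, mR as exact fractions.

40/39 120/61 40/39 -120/61

left sensor world pos  = (-10, 2); dL² = 117
right sensor world pos = (-6, 2); dR² = 61
sL = 120/117 = 40/39
sR = 120/61 = 120/61
mL = 1·sL + 0·sR = 40/39
mR = 0·sL + -1·sR = -120/61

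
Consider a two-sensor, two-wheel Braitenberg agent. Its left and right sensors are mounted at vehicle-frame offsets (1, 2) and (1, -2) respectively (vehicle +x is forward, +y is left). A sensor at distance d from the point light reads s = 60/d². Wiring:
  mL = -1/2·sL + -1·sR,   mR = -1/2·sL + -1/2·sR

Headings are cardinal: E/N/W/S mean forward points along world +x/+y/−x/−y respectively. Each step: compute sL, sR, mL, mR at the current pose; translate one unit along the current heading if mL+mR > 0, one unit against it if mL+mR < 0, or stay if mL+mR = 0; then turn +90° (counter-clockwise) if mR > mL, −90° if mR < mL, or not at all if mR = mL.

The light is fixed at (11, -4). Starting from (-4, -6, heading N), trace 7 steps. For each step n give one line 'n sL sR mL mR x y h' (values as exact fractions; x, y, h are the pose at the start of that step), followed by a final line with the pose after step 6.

n=0: pose=(-4,-6,N); sL=6/29, sR=6/17; mL=-225/493, mR=-138/493; mL+mR=-363/493 → advance -1; mR−mL=3/17 → turn +1·90°
n=1: pose=(-4,-7,W); sL=60/281, sR=60/257; mL=-24570/72217, mR=-16140/72217; mL+mR=-40710/72217 → advance -1; mR−mL=30/257 → turn +1·90°
n=2: pose=(-3,-7,S); sL=3/8, sR=15/68; mL=-111/272, mR=-81/272; mL+mR=-12/17 → advance -1; mR−mL=15/136 → turn +1·90°
n=3: pose=(-3,-6,E); sL=60/169, sR=12/37; mL=-3138/6253, mR=-2124/6253; mL+mR=-5262/6253 → advance -1; mR−mL=6/37 → turn +1·90°
n=4: pose=(-4,-6,N); sL=6/29, sR=6/17; mL=-225/493, mR=-138/493; mL+mR=-363/493 → advance -1; mR−mL=3/17 → turn +1·90°
n=5: pose=(-4,-7,W); sL=60/281, sR=60/257; mL=-24570/72217, mR=-16140/72217; mL+mR=-40710/72217 → advance -1; mR−mL=30/257 → turn +1·90°
n=6: pose=(-3,-7,S); sL=3/8, sR=15/68; mL=-111/272, mR=-81/272; mL+mR=-12/17 → advance -1; mR−mL=15/136 → turn +1·90°

0 6/29 6/17 -225/493 -138/493 -4 -6 N
1 60/281 60/257 -24570/72217 -16140/72217 -4 -7 W
2 3/8 15/68 -111/272 -81/272 -3 -7 S
3 60/169 12/37 -3138/6253 -2124/6253 -3 -6 E
4 6/29 6/17 -225/493 -138/493 -4 -6 N
5 60/281 60/257 -24570/72217 -16140/72217 -4 -7 W
6 3/8 15/68 -111/272 -81/272 -3 -7 S
final -3 -6 E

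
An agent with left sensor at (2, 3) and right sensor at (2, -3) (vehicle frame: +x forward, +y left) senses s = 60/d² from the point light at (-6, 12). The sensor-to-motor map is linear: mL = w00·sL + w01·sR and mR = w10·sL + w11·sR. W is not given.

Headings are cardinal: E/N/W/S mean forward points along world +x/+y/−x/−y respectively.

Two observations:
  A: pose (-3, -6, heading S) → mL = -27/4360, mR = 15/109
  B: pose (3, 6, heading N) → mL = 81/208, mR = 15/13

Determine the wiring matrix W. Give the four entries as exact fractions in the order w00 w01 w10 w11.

obs A: pose=(-3,-6,S) → sL=15/109, sR=3/20, mL=-27/4360, mR=15/109
obs B: pose=(3,6,N) → sL=15/13, sR=3/8, mL=81/208, mR=15/13
sensor matrix S = [[15/109, 3/20], [15/13, 3/8]]; det S = -1377/11336
solve [mL_A; mL_B] = S·[w00; w01] and [mR_A; mR_B] = S·[w10; w11]:
  w00 = 1/2, w01 = -1/2, w10 = 1, w11 = 0

1/2 -1/2 1 0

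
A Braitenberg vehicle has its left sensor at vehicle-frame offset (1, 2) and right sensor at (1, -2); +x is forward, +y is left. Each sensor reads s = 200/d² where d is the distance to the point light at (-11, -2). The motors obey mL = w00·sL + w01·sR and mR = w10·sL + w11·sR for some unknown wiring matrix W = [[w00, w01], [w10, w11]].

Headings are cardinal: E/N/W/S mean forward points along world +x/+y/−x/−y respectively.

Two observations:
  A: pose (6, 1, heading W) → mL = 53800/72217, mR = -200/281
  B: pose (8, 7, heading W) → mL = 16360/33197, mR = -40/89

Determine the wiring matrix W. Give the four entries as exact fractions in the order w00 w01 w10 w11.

obs A: pose=(6,1,W) → sL=200/257, sR=200/281, mL=53800/72217, mR=-200/281
obs B: pose=(8,7,W) → sL=200/373, sR=40/89, mL=16360/33197, mR=-40/89
sensor matrix S = [[200/257, 200/281], [200/373, 40/89]]; det S = -76416000/2397387749
solve [mL_A; mL_B] = S·[w00; w01] and [mR_A; mR_B] = S·[w10; w11]:
  w00 = 1/2, w01 = 1/2, w10 = 0, w11 = -1

1/2 1/2 0 -1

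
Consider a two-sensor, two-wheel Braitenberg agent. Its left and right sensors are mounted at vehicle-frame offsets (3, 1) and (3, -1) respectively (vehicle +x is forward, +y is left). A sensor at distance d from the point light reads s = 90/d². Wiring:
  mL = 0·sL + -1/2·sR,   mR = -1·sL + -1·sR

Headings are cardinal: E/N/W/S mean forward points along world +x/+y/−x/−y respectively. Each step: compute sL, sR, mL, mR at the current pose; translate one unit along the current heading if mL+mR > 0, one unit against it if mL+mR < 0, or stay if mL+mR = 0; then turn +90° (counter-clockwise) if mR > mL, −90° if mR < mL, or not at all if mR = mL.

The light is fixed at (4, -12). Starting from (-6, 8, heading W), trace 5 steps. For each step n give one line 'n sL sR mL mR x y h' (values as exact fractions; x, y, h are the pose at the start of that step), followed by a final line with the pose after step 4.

0 9/53 9/61 -9/122 -1026/3233 -6 8 W
1 90/629 90/593 -45/593 -109980/372997 -5 8 N
2 45/218 1/4 -1/8 -199/436 -5 7 E
3 90/337 90/377 -45/377 -64260/127049 -6 7 S
4 9/53 9/61 -9/122 -1026/3233 -6 8 W
final -5 8 N

n=0: pose=(-6,8,W); sL=9/53, sR=9/61; mL=-9/122, mR=-1026/3233; mL+mR=-2529/6466 → advance -1; mR−mL=-1575/6466 → turn -1·90°
n=1: pose=(-5,8,N); sL=90/629, sR=90/593; mL=-45/593, mR=-109980/372997; mL+mR=-138285/372997 → advance -1; mR−mL=-81675/372997 → turn -1·90°
n=2: pose=(-5,7,E); sL=45/218, sR=1/4; mL=-1/8, mR=-199/436; mL+mR=-507/872 → advance -1; mR−mL=-289/872 → turn -1·90°
n=3: pose=(-6,7,S); sL=90/337, sR=90/377; mL=-45/377, mR=-64260/127049; mL+mR=-79425/127049 → advance -1; mR−mL=-49095/127049 → turn -1·90°
n=4: pose=(-6,8,W); sL=9/53, sR=9/61; mL=-9/122, mR=-1026/3233; mL+mR=-2529/6466 → advance -1; mR−mL=-1575/6466 → turn -1·90°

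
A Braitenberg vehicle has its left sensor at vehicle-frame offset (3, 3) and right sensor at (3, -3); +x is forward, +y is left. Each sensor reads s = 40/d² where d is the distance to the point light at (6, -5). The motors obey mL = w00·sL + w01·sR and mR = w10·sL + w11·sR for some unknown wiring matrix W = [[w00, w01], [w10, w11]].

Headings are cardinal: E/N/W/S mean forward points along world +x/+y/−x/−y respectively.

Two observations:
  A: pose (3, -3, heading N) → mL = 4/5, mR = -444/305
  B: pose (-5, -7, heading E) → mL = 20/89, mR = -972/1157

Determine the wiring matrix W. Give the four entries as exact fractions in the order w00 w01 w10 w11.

0 1/2 -1 -1/2

obs A: pose=(3,-3,N) → sL=40/61, sR=8/5, mL=4/5, mR=-444/305
obs B: pose=(-5,-7,E) → sL=8/13, sR=40/89, mL=20/89, mR=-972/1157
sensor matrix S = [[40/61, 8/5], [8/13, 40/89]]; det S = -243456/352885
solve [mL_A; mL_B] = S·[w00; w01] and [mR_A; mR_B] = S·[w10; w11]:
  w00 = 0, w01 = 1/2, w10 = -1, w11 = -1/2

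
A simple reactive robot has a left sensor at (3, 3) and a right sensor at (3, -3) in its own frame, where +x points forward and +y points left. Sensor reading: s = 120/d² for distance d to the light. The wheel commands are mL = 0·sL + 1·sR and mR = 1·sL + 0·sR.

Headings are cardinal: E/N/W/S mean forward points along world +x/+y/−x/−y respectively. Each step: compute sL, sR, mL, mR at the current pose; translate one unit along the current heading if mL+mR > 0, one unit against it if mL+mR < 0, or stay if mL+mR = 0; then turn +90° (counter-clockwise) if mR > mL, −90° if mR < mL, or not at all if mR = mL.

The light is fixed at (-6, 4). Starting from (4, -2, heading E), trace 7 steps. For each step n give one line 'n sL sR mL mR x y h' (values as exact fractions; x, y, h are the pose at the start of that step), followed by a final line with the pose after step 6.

0 60/89 12/25 12/25 60/89 4 -2 E
1 120/73 24/41 24/41 120/73 5 -2 N
2 15/16 30/17 30/17 15/16 5 -1 W
3 120/53 120/173 120/173 120/53 4 -1 N
4 60/49 12/5 12/5 60/49 4 0 W
5 120/37 24/29 24/29 120/37 3 0 N
6 5/3 10/3 10/3 5/3 3 1 W
final 2 1 N

n=0: pose=(4,-2,E); sL=60/89, sR=12/25; mL=12/25, mR=60/89; mL+mR=2568/2225 → advance +1; mR−mL=432/2225 → turn +1·90°
n=1: pose=(5,-2,N); sL=120/73, sR=24/41; mL=24/41, mR=120/73; mL+mR=6672/2993 → advance +1; mR−mL=3168/2993 → turn +1·90°
n=2: pose=(5,-1,W); sL=15/16, sR=30/17; mL=30/17, mR=15/16; mL+mR=735/272 → advance +1; mR−mL=-225/272 → turn -1·90°
n=3: pose=(4,-1,N); sL=120/53, sR=120/173; mL=120/173, mR=120/53; mL+mR=27120/9169 → advance +1; mR−mL=14400/9169 → turn +1·90°
n=4: pose=(4,0,W); sL=60/49, sR=12/5; mL=12/5, mR=60/49; mL+mR=888/245 → advance +1; mR−mL=-288/245 → turn -1·90°
n=5: pose=(3,0,N); sL=120/37, sR=24/29; mL=24/29, mR=120/37; mL+mR=4368/1073 → advance +1; mR−mL=2592/1073 → turn +1·90°
n=6: pose=(3,1,W); sL=5/3, sR=10/3; mL=10/3, mR=5/3; mL+mR=5 → advance +1; mR−mL=-5/3 → turn -1·90°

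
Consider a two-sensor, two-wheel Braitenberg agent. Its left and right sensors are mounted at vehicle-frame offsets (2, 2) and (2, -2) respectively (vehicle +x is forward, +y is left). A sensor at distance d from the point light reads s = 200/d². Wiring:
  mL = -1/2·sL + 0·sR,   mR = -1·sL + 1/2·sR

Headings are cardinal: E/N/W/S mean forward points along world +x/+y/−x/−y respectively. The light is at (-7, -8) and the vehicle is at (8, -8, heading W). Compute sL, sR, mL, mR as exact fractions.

left sensor world pos  = (6, -10); dL² = 173
right sensor world pos = (6, -6); dR² = 173
sL = 200/173 = 200/173
sR = 200/173 = 200/173
mL = -1/2·sL + 0·sR = -100/173
mR = -1·sL + 1/2·sR = -100/173

200/173 200/173 -100/173 -100/173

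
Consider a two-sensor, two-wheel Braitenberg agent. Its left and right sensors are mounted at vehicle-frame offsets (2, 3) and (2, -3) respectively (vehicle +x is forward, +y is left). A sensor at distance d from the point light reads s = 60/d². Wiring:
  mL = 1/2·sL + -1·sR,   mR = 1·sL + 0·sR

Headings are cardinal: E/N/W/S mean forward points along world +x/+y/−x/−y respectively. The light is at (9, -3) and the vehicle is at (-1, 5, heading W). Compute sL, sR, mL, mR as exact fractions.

left sensor world pos  = (-3, 2); dL² = 169
right sensor world pos = (-3, 8); dR² = 265
sL = 60/169 = 60/169
sR = 60/265 = 12/53
mL = 1/2·sL + -1·sR = -438/8957
mR = 1·sL + 0·sR = 60/169

60/169 12/53 -438/8957 60/169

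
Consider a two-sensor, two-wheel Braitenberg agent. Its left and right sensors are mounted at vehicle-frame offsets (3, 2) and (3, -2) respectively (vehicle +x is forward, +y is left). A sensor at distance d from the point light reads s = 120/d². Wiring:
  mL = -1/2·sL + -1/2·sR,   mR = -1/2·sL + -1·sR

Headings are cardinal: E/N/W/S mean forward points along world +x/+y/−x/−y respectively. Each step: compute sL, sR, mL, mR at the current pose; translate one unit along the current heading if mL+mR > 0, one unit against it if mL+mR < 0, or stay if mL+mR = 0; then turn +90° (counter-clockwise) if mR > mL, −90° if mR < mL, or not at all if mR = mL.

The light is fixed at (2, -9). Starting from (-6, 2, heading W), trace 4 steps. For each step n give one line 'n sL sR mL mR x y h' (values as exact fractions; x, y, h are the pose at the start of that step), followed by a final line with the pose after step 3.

0 60/101 12/29 -1476/2929 -2082/2929 -6 2 W
1 120/277 120/221 -29880/61217 -46500/61217 -5 2 N
2 3/4 3/2 -9/8 -15/8 -5 1 E
3 24/17 120/149 -2808/2533 -3828/2533 -6 1 S
final -6 2 W

n=0: pose=(-6,2,W); sL=60/101, sR=12/29; mL=-1476/2929, mR=-2082/2929; mL+mR=-3558/2929 → advance -1; mR−mL=-6/29 → turn -1·90°
n=1: pose=(-5,2,N); sL=120/277, sR=120/221; mL=-29880/61217, mR=-46500/61217; mL+mR=-76380/61217 → advance -1; mR−mL=-60/221 → turn -1·90°
n=2: pose=(-5,1,E); sL=3/4, sR=3/2; mL=-9/8, mR=-15/8; mL+mR=-3 → advance -1; mR−mL=-3/4 → turn -1·90°
n=3: pose=(-6,1,S); sL=24/17, sR=120/149; mL=-2808/2533, mR=-3828/2533; mL+mR=-6636/2533 → advance -1; mR−mL=-60/149 → turn -1·90°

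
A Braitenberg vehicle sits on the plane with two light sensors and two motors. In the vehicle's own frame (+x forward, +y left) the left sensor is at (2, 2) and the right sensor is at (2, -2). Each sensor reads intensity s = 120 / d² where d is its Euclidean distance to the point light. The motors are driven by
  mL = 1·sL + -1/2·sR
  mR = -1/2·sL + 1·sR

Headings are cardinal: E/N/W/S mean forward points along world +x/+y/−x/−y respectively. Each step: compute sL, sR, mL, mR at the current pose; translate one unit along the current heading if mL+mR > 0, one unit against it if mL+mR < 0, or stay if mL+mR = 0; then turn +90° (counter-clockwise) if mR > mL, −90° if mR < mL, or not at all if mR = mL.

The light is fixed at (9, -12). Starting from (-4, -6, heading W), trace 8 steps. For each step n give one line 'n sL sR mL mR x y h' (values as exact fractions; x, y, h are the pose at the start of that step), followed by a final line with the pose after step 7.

n=0: pose=(-4,-6,W); sL=120/241, sR=120/289; mL=20220/69649, mR=11580/69649; mL+mR=31800/69649 → advance +1; mR−mL=-8640/69649 → turn -1·90°
n=1: pose=(-5,-6,N); sL=3/8, sR=15/26; mL=9/104, mR=81/208; mL+mR=99/208 → advance +1; mR−mL=63/208 → turn +1·90°
n=2: pose=(-5,-5,W); sL=120/281, sR=120/337; mL=23580/94697, mR=13500/94697; mL+mR=37080/94697 → advance +1; mR−mL=-10080/94697 → turn -1·90°
n=3: pose=(-6,-5,N); sL=12/37, sR=12/25; mL=78/925, mR=294/925; mL+mR=372/925 → advance +1; mR−mL=216/925 → turn +1·90°
n=4: pose=(-6,-4,W); sL=24/65, sR=120/389; mL=5436/25285, mR=3132/25285; mL+mR=8568/25285 → advance +1; mR−mL=-2304/25285 → turn -1·90°
n=5: pose=(-7,-4,N); sL=15/53, sR=15/37; mL=315/3922, mR=1035/3922; mL+mR=675/1961 → advance +1; mR−mL=360/1961 → turn +1·90°
n=6: pose=(-7,-3,W); sL=120/373, sR=24/89; mL=6204/33197, mR=3612/33197; mL+mR=9816/33197 → advance +1; mR−mL=-2592/33197 → turn -1·90°
n=7: pose=(-8,-3,N); sL=60/241, sR=60/173; mL=3150/41693, mR=9270/41693; mL+mR=12420/41693 → advance +1; mR−mL=6120/41693 → turn +1·90°

0 120/241 120/289 20220/69649 11580/69649 -4 -6 W
1 3/8 15/26 9/104 81/208 -5 -6 N
2 120/281 120/337 23580/94697 13500/94697 -5 -5 W
3 12/37 12/25 78/925 294/925 -6 -5 N
4 24/65 120/389 5436/25285 3132/25285 -6 -4 W
5 15/53 15/37 315/3922 1035/3922 -7 -4 N
6 120/373 24/89 6204/33197 3612/33197 -7 -3 W
7 60/241 60/173 3150/41693 9270/41693 -8 -3 N
final -8 -2 W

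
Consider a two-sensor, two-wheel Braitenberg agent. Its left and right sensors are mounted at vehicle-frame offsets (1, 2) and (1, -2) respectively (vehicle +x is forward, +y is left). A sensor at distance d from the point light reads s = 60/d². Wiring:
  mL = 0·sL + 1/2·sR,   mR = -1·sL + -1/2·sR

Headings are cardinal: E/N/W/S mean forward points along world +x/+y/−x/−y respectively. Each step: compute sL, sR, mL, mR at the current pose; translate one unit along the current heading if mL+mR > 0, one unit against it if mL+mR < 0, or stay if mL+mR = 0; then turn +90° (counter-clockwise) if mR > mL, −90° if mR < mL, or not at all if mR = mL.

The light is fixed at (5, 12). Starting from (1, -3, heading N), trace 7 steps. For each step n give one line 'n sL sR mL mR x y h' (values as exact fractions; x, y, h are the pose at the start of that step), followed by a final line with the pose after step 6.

0 15/58 3/10 3/20 -237/580 1 -3 N
1 12/41 20/111 10/111 -1742/4551 1 -4 E
2 30/149 30/169 15/169 -7305/25181 0 -4 S
3 12/65 12/41 6/41 -882/2665 0 -3 W
4 15/58 3/10 3/20 -237/580 1 -3 N
5 12/41 20/111 10/111 -1742/4551 1 -4 E
6 30/149 30/169 15/169 -7305/25181 0 -4 S
final 0 -3 W

n=0: pose=(1,-3,N); sL=15/58, sR=3/10; mL=3/20, mR=-237/580; mL+mR=-15/58 → advance -1; mR−mL=-81/145 → turn -1·90°
n=1: pose=(1,-4,E); sL=12/41, sR=20/111; mL=10/111, mR=-1742/4551; mL+mR=-12/41 → advance -1; mR−mL=-2152/4551 → turn -1·90°
n=2: pose=(0,-4,S); sL=30/149, sR=30/169; mL=15/169, mR=-7305/25181; mL+mR=-30/149 → advance -1; mR−mL=-9540/25181 → turn -1·90°
n=3: pose=(0,-3,W); sL=12/65, sR=12/41; mL=6/41, mR=-882/2665; mL+mR=-12/65 → advance -1; mR−mL=-1272/2665 → turn -1·90°
n=4: pose=(1,-3,N); sL=15/58, sR=3/10; mL=3/20, mR=-237/580; mL+mR=-15/58 → advance -1; mR−mL=-81/145 → turn -1·90°
n=5: pose=(1,-4,E); sL=12/41, sR=20/111; mL=10/111, mR=-1742/4551; mL+mR=-12/41 → advance -1; mR−mL=-2152/4551 → turn -1·90°
n=6: pose=(0,-4,S); sL=30/149, sR=30/169; mL=15/169, mR=-7305/25181; mL+mR=-30/149 → advance -1; mR−mL=-9540/25181 → turn -1·90°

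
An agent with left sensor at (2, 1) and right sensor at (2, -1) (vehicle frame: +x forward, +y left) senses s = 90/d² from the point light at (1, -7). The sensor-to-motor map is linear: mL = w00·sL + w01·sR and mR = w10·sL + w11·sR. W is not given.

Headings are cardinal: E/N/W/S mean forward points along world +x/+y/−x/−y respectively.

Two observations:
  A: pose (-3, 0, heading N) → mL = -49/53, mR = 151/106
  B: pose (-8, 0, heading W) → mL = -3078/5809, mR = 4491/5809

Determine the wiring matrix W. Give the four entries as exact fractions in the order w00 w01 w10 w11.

obs A: pose=(-3,0,N) → sL=45/53, sR=1, mL=-49/53, mR=151/106
obs B: pose=(-8,0,W) → sL=90/157, sR=18/37, mL=-3078/5809, mR=4491/5809
sensor matrix S = [[45/53, 1], [90/157, 18/37]]; det S = -49320/307877
solve [mL_A; mL_B] = S·[w00; w01] and [mR_A; mR_B] = S·[w10; w11]:
  w00 = -1/2, w01 = -1/2, w10 = 1/2, w11 = 1

-1/2 -1/2 1/2 1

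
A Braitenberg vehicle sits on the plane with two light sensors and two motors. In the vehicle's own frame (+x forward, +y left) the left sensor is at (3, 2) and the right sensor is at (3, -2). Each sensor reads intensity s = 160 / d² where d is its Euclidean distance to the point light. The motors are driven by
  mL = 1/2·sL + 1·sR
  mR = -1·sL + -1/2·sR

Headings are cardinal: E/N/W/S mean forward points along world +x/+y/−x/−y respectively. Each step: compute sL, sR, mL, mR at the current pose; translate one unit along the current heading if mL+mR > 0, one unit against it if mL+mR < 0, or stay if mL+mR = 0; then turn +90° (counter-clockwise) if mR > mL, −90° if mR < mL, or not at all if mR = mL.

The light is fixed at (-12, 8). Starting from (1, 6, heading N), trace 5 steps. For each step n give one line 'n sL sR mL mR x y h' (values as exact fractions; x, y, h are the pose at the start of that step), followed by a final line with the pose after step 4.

n=0: pose=(1,6,N); sL=80/61, sR=80/113; mL=9400/6893, mR=-11480/6893; mL+mR=-2080/6893 → advance -1; mR−mL=-20880/6893 → turn -1·90°
n=1: pose=(1,5,E); sL=160/257, sR=160/281; mL=63600/72217, mR=-65520/72217; mL+mR=-1920/72217 → advance -1; mR−mL=-129120/72217 → turn -1·90°
n=2: pose=(0,5,S); sL=20/29, sR=20/17; mL=750/493, mR=-630/493; mL+mR=120/493 → advance +1; mR−mL=-1380/493 → turn -1·90°
n=3: pose=(0,4,W); sL=160/117, sR=32/17; mL=5104/1989, mR=-4592/1989; mL+mR=512/1989 → advance +1; mR−mL=-3232/663 → turn -1·90°
n=4: pose=(-1,4,N); sL=80/41, sR=16/17; mL=1336/697, mR=-1688/697; mL+mR=-352/697 → advance -1; mR−mL=-3024/697 → turn -1·90°

0 80/61 80/113 9400/6893 -11480/6893 1 6 N
1 160/257 160/281 63600/72217 -65520/72217 1 5 E
2 20/29 20/17 750/493 -630/493 0 5 S
3 160/117 32/17 5104/1989 -4592/1989 0 4 W
4 80/41 16/17 1336/697 -1688/697 -1 4 N
final -1 3 E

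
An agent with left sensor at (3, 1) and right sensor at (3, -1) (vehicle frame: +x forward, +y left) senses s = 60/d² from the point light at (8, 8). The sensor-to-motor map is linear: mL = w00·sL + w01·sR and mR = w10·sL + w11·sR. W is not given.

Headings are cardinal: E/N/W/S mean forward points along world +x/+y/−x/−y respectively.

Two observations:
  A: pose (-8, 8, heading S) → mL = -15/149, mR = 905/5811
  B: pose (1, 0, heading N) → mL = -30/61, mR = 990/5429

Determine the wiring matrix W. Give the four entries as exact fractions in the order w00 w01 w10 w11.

0 -1/2 1 -1/2

obs A: pose=(-8,8,S) → sL=10/39, sR=30/149, mL=-15/149, mR=905/5811
obs B: pose=(1,0,N) → sL=60/89, sR=60/61, mL=-30/61, mR=990/5429
sensor matrix S = [[10/39, 30/149], [60/89, 60/61]]; det S = 1224800/10515973
solve [mL_A; mL_B] = S·[w00; w01] and [mR_A; mR_B] = S·[w10; w11]:
  w00 = 0, w01 = -1/2, w10 = 1, w11 = -1/2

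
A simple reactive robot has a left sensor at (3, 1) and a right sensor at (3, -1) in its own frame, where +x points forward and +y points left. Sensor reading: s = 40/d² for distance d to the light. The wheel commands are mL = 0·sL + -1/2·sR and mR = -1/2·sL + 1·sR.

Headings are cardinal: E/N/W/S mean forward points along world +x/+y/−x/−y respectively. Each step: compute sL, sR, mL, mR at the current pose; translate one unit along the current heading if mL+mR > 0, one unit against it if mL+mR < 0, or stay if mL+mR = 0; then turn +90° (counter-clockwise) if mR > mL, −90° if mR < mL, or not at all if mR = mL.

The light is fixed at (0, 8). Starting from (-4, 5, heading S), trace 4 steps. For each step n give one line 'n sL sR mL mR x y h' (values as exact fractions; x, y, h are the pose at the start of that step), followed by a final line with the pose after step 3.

n=0: pose=(-4,5,S); sL=8/9, sR=40/61; mL=-20/61, mR=116/549; mL+mR=-64/549 → advance -1; mR−mL=296/549 → turn +1·90°
n=1: pose=(-4,6,E); sL=20, sR=4; mL=-2, mR=-6; mL+mR=-8 → advance -1; mR−mL=-4 → turn -1·90°
n=2: pose=(-5,6,S); sL=40/41, sR=40/61; mL=-20/61, mR=420/2501; mL+mR=-400/2501 → advance -1; mR−mL=1240/2501 → turn +1·90°
n=3: pose=(-5,7,E); sL=10, sR=5; mL=-5/2, mR=0; mL+mR=-5/2 → advance -1; mR−mL=5/2 → turn +1·90°

0 8/9 40/61 -20/61 116/549 -4 5 S
1 20 4 -2 -6 -4 6 E
2 40/41 40/61 -20/61 420/2501 -5 6 S
3 10 5 -5/2 0 -5 7 E
final -6 7 N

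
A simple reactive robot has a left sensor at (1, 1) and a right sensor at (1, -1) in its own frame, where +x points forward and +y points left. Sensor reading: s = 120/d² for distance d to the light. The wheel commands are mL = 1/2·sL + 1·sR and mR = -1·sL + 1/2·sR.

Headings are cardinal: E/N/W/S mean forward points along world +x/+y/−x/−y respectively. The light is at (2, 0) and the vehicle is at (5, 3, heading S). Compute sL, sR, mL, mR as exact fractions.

6 15 18 3/2

left sensor world pos  = (6, 2); dL² = 20
right sensor world pos = (4, 2); dR² = 8
sL = 120/20 = 6
sR = 120/8 = 15
mL = 1/2·sL + 1·sR = 18
mR = -1·sL + 1/2·sR = 3/2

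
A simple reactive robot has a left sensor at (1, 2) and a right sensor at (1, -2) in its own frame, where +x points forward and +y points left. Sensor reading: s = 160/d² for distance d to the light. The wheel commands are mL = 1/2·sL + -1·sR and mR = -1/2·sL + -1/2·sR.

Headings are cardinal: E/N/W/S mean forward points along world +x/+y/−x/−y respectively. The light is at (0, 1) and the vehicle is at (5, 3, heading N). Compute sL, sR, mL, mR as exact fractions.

80/9 80/29 440/261 -1520/261

left sensor world pos  = (3, 4); dL² = 18
right sensor world pos = (7, 4); dR² = 58
sL = 160/18 = 80/9
sR = 160/58 = 80/29
mL = 1/2·sL + -1·sR = 440/261
mR = -1/2·sL + -1/2·sR = -1520/261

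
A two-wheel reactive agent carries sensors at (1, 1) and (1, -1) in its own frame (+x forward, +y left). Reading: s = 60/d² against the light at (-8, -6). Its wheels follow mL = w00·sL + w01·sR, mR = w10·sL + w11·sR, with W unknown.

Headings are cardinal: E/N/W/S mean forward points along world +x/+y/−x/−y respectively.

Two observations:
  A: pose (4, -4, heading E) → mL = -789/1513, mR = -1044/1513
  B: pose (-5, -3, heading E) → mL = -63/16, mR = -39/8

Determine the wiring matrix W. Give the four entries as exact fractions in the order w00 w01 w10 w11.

obs A: pose=(4,-4,E) → sL=30/89, sR=6/17, mL=-789/1513, mR=-1044/1513
obs B: pose=(-5,-3,E) → sL=15/8, sR=3, mL=-63/16, mR=-39/8
sensor matrix S = [[30/89, 6/17], [15/8, 3]]; det S = 2115/6052
solve [mL_A; mL_B] = S·[w00; w01] and [mR_A; mR_B] = S·[w10; w11]:
  w00 = -1/2, w01 = -1, w10 = -1, w11 = -1

-1/2 -1 -1 -1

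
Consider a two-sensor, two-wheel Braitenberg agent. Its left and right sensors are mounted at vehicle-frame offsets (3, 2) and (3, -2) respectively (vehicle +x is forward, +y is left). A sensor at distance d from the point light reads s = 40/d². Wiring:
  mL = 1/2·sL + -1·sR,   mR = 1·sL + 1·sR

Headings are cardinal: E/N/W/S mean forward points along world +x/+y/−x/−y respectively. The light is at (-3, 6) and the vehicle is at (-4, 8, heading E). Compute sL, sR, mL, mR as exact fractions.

left sensor world pos  = (-1, 10); dL² = 20
right sensor world pos = (-1, 6); dR² = 4
sL = 40/20 = 2
sR = 40/4 = 10
mL = 1/2·sL + -1·sR = -9
mR = 1·sL + 1·sR = 12

2 10 -9 12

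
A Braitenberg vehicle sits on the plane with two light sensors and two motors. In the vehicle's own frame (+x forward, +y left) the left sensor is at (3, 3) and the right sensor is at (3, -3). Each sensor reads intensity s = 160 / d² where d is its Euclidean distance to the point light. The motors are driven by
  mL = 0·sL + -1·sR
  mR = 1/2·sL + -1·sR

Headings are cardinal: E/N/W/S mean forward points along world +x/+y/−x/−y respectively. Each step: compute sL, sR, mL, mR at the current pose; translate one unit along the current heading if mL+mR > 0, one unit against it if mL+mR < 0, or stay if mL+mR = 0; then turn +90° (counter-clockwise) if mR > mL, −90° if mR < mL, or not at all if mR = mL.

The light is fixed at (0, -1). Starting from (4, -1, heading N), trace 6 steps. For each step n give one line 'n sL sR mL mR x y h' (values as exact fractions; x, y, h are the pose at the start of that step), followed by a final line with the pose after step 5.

0 16 80/29 -80/29 152/29 4 -1 N
1 32 160/17 -160/17 112/17 4 0 W
2 40/17 20 -20 -320/17 5 0 S
3 160/89 32/13 -32/13 -1808/1157 5 1 E
4 80/13 80/37 -80/37 440/481 4 1 N
5 32 160/17 -160/17 112/17 4 0 W
final 5 0 S

n=0: pose=(4,-1,N); sL=16, sR=80/29; mL=-80/29, mR=152/29; mL+mR=72/29 → advance +1; mR−mL=8 → turn +1·90°
n=1: pose=(4,0,W); sL=32, sR=160/17; mL=-160/17, mR=112/17; mL+mR=-48/17 → advance -1; mR−mL=16 → turn +1·90°
n=2: pose=(5,0,S); sL=40/17, sR=20; mL=-20, mR=-320/17; mL+mR=-660/17 → advance -1; mR−mL=20/17 → turn +1·90°
n=3: pose=(5,1,E); sL=160/89, sR=32/13; mL=-32/13, mR=-1808/1157; mL+mR=-4656/1157 → advance -1; mR−mL=80/89 → turn +1·90°
n=4: pose=(4,1,N); sL=80/13, sR=80/37; mL=-80/37, mR=440/481; mL+mR=-600/481 → advance -1; mR−mL=40/13 → turn +1·90°
n=5: pose=(4,0,W); sL=32, sR=160/17; mL=-160/17, mR=112/17; mL+mR=-48/17 → advance -1; mR−mL=16 → turn +1·90°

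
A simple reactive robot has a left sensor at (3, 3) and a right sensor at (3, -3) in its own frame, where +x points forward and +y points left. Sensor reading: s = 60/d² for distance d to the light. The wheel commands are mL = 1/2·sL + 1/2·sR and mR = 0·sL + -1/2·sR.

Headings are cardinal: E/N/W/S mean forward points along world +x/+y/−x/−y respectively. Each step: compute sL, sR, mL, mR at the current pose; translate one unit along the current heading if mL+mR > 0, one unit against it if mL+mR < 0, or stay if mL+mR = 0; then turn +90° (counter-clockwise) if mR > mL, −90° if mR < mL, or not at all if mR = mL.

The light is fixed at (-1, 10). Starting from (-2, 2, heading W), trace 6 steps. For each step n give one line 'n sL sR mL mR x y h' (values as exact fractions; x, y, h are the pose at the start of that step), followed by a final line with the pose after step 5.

n=0: pose=(-2,2,W); sL=60/137, sR=60/41; mL=5340/5617, mR=-30/41; mL+mR=30/137 → advance +1; mR−mL=-9450/5617 → turn -1·90°
n=1: pose=(-3,2,N); sL=6/5, sR=30/13; mL=114/65, mR=-15/13; mL+mR=3/5 → advance +1; mR−mL=-189/65 → turn -1·90°
n=2: pose=(-3,3,E); sL=60/17, sR=60/101; mL=3540/1717, mR=-30/101; mL+mR=30/17 → advance +1; mR−mL=-4050/1717 → turn -1·90°
n=3: pose=(-2,3,S); sL=15/26, sR=15/29; mL=825/1508, mR=-15/58; mL+mR=15/52 → advance +1; mR−mL=-1215/1508 → turn -1·90°
n=4: pose=(-2,2,W); sL=60/137, sR=60/41; mL=5340/5617, mR=-30/41; mL+mR=30/137 → advance +1; mR−mL=-9450/5617 → turn -1·90°
n=5: pose=(-3,2,N); sL=6/5, sR=30/13; mL=114/65, mR=-15/13; mL+mR=3/5 → advance +1; mR−mL=-189/65 → turn -1·90°

0 60/137 60/41 5340/5617 -30/41 -2 2 W
1 6/5 30/13 114/65 -15/13 -3 2 N
2 60/17 60/101 3540/1717 -30/101 -3 3 E
3 15/26 15/29 825/1508 -15/58 -2 3 S
4 60/137 60/41 5340/5617 -30/41 -2 2 W
5 6/5 30/13 114/65 -15/13 -3 2 N
final -3 3 E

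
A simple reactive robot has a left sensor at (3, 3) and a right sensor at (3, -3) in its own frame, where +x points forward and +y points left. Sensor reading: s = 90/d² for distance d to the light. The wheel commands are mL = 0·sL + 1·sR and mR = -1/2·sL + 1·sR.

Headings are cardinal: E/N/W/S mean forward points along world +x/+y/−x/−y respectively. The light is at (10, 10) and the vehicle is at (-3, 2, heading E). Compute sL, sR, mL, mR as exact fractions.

left sensor world pos  = (0, 5); dL² = 125
right sensor world pos = (0, -1); dR² = 221
sL = 90/125 = 18/25
sR = 90/221 = 90/221
mL = 0·sL + 1·sR = 90/221
mR = -1/2·sL + 1·sR = 261/5525

18/25 90/221 90/221 261/5525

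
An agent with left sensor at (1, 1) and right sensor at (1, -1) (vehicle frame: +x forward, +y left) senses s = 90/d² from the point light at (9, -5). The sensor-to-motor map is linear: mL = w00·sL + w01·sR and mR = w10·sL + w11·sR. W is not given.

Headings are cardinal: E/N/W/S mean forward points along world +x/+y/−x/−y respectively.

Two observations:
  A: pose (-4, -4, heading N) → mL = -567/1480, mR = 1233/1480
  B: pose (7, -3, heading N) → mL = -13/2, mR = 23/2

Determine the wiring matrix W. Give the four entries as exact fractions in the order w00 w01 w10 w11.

1/2 -1 1/2 1

obs A: pose=(-4,-4,N) → sL=9/20, sR=45/74, mL=-567/1480, mR=1233/1480
obs B: pose=(7,-3,N) → sL=5, sR=9, mL=-13/2, mR=23/2
sensor matrix S = [[9/20, 45/74], [5, 9]]; det S = 747/740
solve [mL_A; mL_B] = S·[w00; w01] and [mR_A; mR_B] = S·[w10; w11]:
  w00 = 1/2, w01 = -1, w10 = 1/2, w11 = 1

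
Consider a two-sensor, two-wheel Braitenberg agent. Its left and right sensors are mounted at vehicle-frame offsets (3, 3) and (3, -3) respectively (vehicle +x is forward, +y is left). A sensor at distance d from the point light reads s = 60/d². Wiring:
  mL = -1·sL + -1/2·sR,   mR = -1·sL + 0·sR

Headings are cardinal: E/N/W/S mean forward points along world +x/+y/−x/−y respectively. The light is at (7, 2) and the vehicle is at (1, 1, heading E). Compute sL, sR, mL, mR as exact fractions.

60/13 12/5 -378/65 -60/13

left sensor world pos  = (4, 4); dL² = 13
right sensor world pos = (4, -2); dR² = 25
sL = 60/13 = 60/13
sR = 60/25 = 12/5
mL = -1·sL + -1/2·sR = -378/65
mR = -1·sL + 0·sR = -60/13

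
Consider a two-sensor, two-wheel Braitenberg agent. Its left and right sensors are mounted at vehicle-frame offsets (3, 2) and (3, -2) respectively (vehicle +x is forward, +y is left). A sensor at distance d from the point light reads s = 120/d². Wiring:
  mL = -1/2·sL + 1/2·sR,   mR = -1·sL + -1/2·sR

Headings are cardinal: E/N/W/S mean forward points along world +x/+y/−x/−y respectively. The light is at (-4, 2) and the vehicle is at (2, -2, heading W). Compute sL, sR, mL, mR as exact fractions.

8/3 120/13 128/39 -284/39

left sensor world pos  = (-1, -4); dL² = 45
right sensor world pos = (-1, 0); dR² = 13
sL = 120/45 = 8/3
sR = 120/13 = 120/13
mL = -1/2·sL + 1/2·sR = 128/39
mR = -1·sL + -1/2·sR = -284/39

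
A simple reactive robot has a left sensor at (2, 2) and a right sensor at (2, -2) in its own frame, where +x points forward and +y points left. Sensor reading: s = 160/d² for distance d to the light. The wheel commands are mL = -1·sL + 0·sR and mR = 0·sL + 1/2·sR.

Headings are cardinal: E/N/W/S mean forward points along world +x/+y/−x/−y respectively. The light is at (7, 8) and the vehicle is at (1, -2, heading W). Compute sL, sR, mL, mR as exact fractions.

10/13 5/4 -10/13 5/8

left sensor world pos  = (-1, -4); dL² = 208
right sensor world pos = (-1, 0); dR² = 128
sL = 160/208 = 10/13
sR = 160/128 = 5/4
mL = -1·sL + 0·sR = -10/13
mR = 0·sL + 1/2·sR = 5/8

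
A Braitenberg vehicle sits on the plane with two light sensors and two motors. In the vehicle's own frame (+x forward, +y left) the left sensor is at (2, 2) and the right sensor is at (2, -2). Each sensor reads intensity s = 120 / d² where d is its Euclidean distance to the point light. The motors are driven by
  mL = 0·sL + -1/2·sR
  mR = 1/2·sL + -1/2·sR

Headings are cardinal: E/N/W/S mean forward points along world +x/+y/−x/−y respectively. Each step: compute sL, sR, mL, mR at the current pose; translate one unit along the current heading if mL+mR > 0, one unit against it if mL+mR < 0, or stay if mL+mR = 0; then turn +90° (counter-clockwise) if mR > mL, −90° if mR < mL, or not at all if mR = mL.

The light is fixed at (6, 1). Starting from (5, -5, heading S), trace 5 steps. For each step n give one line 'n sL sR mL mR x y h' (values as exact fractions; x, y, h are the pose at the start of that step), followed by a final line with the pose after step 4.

n=0: pose=(5,-5,S); sL=24/13, sR=120/73; mL=-60/73, mR=96/949; mL+mR=-684/949 → advance -1; mR−mL=12/13 → turn +1·90°
n=1: pose=(5,-4,E); sL=12, sR=12/5; mL=-6/5, mR=24/5; mL+mR=18/5 → advance +1; mR−mL=6 → turn +1·90°
n=2: pose=(6,-4,N); sL=120/13, sR=120/13; mL=-60/13, mR=0; mL+mR=-60/13 → advance -1; mR−mL=60/13 → turn +1·90°
n=3: pose=(6,-5,W); sL=30/17, sR=6; mL=-3, mR=-36/17; mL+mR=-87/17 → advance -1; mR−mL=15/17 → turn +1·90°
n=4: pose=(7,-5,S); sL=120/73, sR=24/13; mL=-12/13, mR=-96/949; mL+mR=-972/949 → advance -1; mR−mL=60/73 → turn +1·90°

0 24/13 120/73 -60/73 96/949 5 -5 S
1 12 12/5 -6/5 24/5 5 -4 E
2 120/13 120/13 -60/13 0 6 -4 N
3 30/17 6 -3 -36/17 6 -5 W
4 120/73 24/13 -12/13 -96/949 7 -5 S
final 7 -4 E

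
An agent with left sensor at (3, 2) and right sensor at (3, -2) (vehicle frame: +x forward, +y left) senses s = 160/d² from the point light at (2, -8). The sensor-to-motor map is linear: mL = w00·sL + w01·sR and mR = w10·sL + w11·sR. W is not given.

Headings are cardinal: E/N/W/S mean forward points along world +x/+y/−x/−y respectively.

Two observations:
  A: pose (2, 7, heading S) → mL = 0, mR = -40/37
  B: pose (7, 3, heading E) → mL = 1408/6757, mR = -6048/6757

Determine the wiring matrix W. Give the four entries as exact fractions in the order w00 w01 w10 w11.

obs A: pose=(2,7,S) → sL=40/37, sR=40/37, mL=0, mR=-40/37
obs B: pose=(7,3,E) → sL=160/233, sR=32/29, mL=1408/6757, mR=-6048/6757
sensor matrix S = [[40/37, 40/37], [160/233, 32/29]]; det S = 112640/250009
solve [mL_A; mL_B] = S·[w00; w01] and [mR_A; mR_B] = S·[w10; w11]:
  w00 = -1/2, w01 = 1/2, w10 = -1/2, w11 = -1/2

-1/2 1/2 -1/2 -1/2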